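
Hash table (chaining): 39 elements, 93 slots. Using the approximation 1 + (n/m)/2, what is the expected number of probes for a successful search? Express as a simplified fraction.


Computing expected probes:
alpha = 39/93
= 1 + alpha/2
= 1 + 39/(2*93)
= (2*93 + 39) / (2*93)
= 225/186 = 75/62


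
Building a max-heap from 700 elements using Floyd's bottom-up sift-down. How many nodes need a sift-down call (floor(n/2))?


In a heap of 700 elements (0-indexed array):
  Last element index: 699
  Parent of last element: floor((699 - 1) / 2) = 349
  Internal nodes: indices 0 to 349
  Count = floor(700/2) = 350


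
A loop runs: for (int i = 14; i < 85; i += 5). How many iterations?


Loop starts at i = 14, increments by 5, stops when i >= 85.
Number of iterations = ceil((85 - 14) / 5)
= ceil(71 / 5)
= 15


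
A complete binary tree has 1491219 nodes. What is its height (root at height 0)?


In a complete binary tree, level k holds nodes 2^k .. 2^(k+1)-1 (1-indexed).
Height = floor(log2(n)) = floor(log2(1491219)) = 20
Check: 2^20 = 1048576 <= 1491219 < 2097152 = 2^21


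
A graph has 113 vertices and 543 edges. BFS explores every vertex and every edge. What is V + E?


A full BFS traversal dequeues each vertex once and examines each edge once.
Vertex visits: 113
Edge visits: 543
V + E = 113 + 543 = 656


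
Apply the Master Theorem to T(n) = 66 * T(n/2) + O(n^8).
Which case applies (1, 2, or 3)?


The Master Theorem: T(n) = a*T(n/b) + O(n^c)
  a = 66, b = 2, c = 8
log_b(a) = log_2(66) ~ 6.044
Compare b^c with a: 2^8 = 256 > 66, so c > log_b(a).
Since c > log_b(a), Case 3 applies.
T(n) = O(n^8)
Master Theorem case = 3


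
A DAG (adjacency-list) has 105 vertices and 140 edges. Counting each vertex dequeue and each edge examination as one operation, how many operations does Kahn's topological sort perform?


V = 105 (vertex processing)
E = 140 (edge processing)
V + E = 105 + 140 = 245


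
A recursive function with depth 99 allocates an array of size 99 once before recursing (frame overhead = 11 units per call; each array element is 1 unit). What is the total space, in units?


Array allocation: 99 units (allocated once)
Stack frames: 99 deep * 11 per frame = 1089 units
Total = 99 + 1089 = 1188


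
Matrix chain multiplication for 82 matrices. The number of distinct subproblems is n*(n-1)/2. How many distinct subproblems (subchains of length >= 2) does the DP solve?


Subproblems are indexed by (i, j) where i < j.
Number of such pairs = n*(n-1)/2
= 82 * 81 / 2
= 3321


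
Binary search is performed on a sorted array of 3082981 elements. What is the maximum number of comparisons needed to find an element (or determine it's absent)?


Binary search halves the search space each comparison:
  Step 1: search space = 3082981 -> 1541490
  Step 2: search space = 1541490 -> 770745
  Step 3: search space = 770745 -> 385372
  Step 4: search space = 385372 -> 192686
  Step 5: search space = 192686 -> 96343
  Step 6: search space = 96343 -> 48171
  Step 7: search space = 48171 -> 24085
  Step 8: search space = 24085 -> 12042
  Step 9: search space = 12042 -> 6021
  Step 10: search space = 6021 -> 3010
  Step 11: search space = 3010 -> 1505
  Step 12: search space = 1505 -> 752
  Step 13: search space = 752 -> 376
  Step 14: search space = 376 -> 188
  Step 15: search space = 188 -> 94
  Step 16: search space = 94 -> 47
  Step 17: search space = 47 -> 23
  Step 18: search space = 23 -> 11
  Step 19: search space = 11 -> 5
  Step 20: search space = 5 -> 2
  Step 21: search space = 2 -> 1
  Step 22: search space = 1 (final check)
Maximum comparisons = floor(log2(3082981)) + 1 = 21 + 1 = 22


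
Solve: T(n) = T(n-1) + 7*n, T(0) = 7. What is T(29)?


Expanding the recurrence:
T(29) = T(28) + 7*29
       = T(27) + 7*28 + 7*29
       ...
       = T(0) + 7*(1 + 2 + ... + 29)
       = 7 + 7 * 29*30/2
       = 7 + 7 * 435
       = 7 + 3045 = 3052


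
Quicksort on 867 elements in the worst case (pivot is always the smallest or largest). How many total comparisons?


In the worst case, each partition step picks the worst pivot:
  Partition 1: 866 comparisons (n-1 elements to compare)
  Partition 2: 865 comparisons
  Partition 3: 864 comparisons
  Partition 4: 863 comparisons
  Partition 5: 862 comparisons
  ...
  Last partition: 0 comparisons
Total = (n-1) + (n-2) + ... + 1 + 0 = n*(n-1)/2
= 867*866/2 = 375411


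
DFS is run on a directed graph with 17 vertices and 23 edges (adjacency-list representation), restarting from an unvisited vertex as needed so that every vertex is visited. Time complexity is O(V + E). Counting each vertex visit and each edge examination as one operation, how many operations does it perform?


A full DFS traversal processes each vertex exactly once (push/pop on stack).
Each directed edge is examined once.
V = 17, E = 23
V + E = 40


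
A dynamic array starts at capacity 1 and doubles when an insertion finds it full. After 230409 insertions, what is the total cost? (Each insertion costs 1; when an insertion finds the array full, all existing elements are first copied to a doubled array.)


Insertion cost: 230409 (one per element)
Resizes occur just before inserting elements 2, 3, 5, 9, ...
Elements copied at each resize: 1 + 2 + 4 + 8 + 16 + 32 + 64 + 128 + 256 + 512 + 1024 + 2048 + 4096 + 8192 + 16384 + 32768 + 65536 + 131072
Sum of copies = 262143 (geometric series: 2^k - 1)
Total = 230409 + 262143 = 492552


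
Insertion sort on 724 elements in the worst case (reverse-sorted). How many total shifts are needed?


In the worst case (reverse-sorted), each element shifts past all previous:
  Element 1: 1 shifts
  Element 2: 2 shifts
  Element 3: 3 shifts
  Element 4: 4 shifts
  Element 5: 5 shifts
  ...
  Element 723: 723 shifts
Total = 1 + 2 + ... + 723
= 724*(724-1)/2 = 261726


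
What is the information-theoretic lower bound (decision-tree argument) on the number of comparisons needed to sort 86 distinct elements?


A binary decision tree of height h has at most 2^h leaves and needs at least n! of them, so h >= ceil(log2(n!)).
86! is far too large to multiply out, so use Stirling's series:
  ln(n!) ~ n ln n - n + (1/2) ln(2 pi n) + 1/(12n)  (error below 1/(360 n^3), negligible here)
  ln(86) = 4.4543473
  n ln n = 86 * 4.4543473 = 383.0739
  (1/2) ln(2 pi * 86) = (1/2) ln(540.3539) = 3.1461
  1/(12*86) = 0.0010
  ln(86!) ~ 383.0739 - 86 + 3.1461 + 0.0010 = 300.2210
Convert to base 2: log2(86!) = 300.2210 / ln 2 = 300.2210 / 0.69314718 = 433.1273
ceil(433.1273) = 434


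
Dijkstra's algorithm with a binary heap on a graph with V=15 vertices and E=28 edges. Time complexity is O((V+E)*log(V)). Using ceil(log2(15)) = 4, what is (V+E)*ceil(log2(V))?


Dijkstra with a binary heap: each vertex is extracted once, each edge may relax once.
Each heap operation costs O(log V).
V + E = 15 + 28 = 43
ceil(log2(15)) = 4 (since 2^3 = 8 < 15 <= 16 = 2^4)
Total heap work = (V+E) * ceil(log2(V)) = 43 * 4 = 172


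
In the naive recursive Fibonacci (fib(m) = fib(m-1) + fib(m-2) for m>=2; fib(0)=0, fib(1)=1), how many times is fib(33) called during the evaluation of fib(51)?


Let N(m) = number of times fib(m) is called while evaluating fib(51).
N(51) = 1 (the initial call).
N(50) = 1 (only fib(51) calls it).
For 1 <= m <= 49: fib(m) is called by fib(m+1) and fib(m+2), so
  N(m) = N(m+1) + N(m+2).
fib(0) is called only by fib(2), so N(0) = N(2).
Walk down from m=51:
  N(51)=1, N(50)=1, N(49)=2, N(48)=3, N(47)=5, N(46)=8, N(45)=13, N(44)=21, N(43)=34, N(42)=55, N(41)=89, N(40)=144, N(39)=233, N(38)=377, N(37)=610, N(36)=987, N(35)=1597, N(34)=2584, N(33)=4181
N(33) = 4181


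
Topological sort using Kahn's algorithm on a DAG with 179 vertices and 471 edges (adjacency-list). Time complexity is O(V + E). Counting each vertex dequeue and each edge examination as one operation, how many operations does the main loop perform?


Kahn's algorithm:
  1. Compute in-degrees: O(V + E)
  2. Process queue: each vertex dequeued once (O(V))
     each edge examined once (O(E))
Total = V + E = 179 + 471 = 650


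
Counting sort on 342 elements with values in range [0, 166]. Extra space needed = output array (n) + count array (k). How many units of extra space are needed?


Output array size: 342 (to store sorted result)
Count array size: 167 (one slot per possible value, range 0 to 166)
Total extra space = 342 + 167 = 509


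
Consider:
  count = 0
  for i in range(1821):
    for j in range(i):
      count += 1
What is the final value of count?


For each i, the inner loop runs i times:
  i=0: inner runs 0 times
  i=1: inner runs 1 time
  i=2: inner runs 2 times
  i=3: inner runs 3 times
  i=4: inner runs 4 times
  i=5: inner runs 5 times
  i=6: inner runs 6 times
  i=7: inner runs 7 times
  ...
Total = 0 + 1 + 2 + ... + 1820 = 1821*(1821-1)/2 = 1657110


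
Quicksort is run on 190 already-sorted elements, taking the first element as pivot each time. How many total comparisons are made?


Sum of comparisons per partition:
189 + 188 + ... + 1 + 0
= 190 * (190 - 1) / 2
= 190 * 189 / 2
= 17955


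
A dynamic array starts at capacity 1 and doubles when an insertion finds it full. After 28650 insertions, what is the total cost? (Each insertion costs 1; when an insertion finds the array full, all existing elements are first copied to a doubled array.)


Insertion cost: 28650 (one per element)
Resizes occur just before inserting elements 2, 3, 5, 9, ...
Elements copied at each resize: 1 + 2 + 4 + 8 + 16 + 32 + 64 + 128 + 256 + 512 + 1024 + 2048 + 4096 + 8192 + 16384
Sum of copies = 32767 (geometric series: 2^k - 1)
Total = 28650 + 32767 = 61417


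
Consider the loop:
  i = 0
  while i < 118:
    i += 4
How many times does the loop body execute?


Starting at i = 0, each iteration adds 4.
Iterations until i >= 118:
  Iteration 1: i = 0 -> i = 4
  Iteration 2: i = 4 -> i = 8
  Iteration 3: i = 8 -> i = 12
  Iteration 4: i = 12 -> i = 16
  Iteration 5: i = 16 -> i = 20
  Iteration 6: i = 20 -> i = 24
  Iteration 7: i = 24 -> i = 28
  Iteration 8: i = 28 -> i = 32
  ... continuing ...
Total iterations = ceil(118/4) = 30


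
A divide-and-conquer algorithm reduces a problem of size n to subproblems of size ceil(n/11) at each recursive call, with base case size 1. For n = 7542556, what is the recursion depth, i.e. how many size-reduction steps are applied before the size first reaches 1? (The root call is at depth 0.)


Each step divides the size by 11 (rounding up); after k steps the size is ceil(n/11^k), which equals 1 exactly when 11^k >= n.
So the depth is the smallest k with 11^k >= 7542556, i.e. ceil(log_11(7542556)).
11^6 = 1771561 < 7542556 <= 19487171 = 11^7
Recursion depth = 7


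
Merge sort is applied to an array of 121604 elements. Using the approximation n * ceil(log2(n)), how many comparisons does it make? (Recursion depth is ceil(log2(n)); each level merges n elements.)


Merge sort divides the array into halves recursively.
Number of levels = ceil(log2(121604)) = 17
At each level, approximately n = 121604 comparisons are needed for merging.
Total comparisons ~ n * ceil(log2(n)) = 121604 * 17 = 2067268


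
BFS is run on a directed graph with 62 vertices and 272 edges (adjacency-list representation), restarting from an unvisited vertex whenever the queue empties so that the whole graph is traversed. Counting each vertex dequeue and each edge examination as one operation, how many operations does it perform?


A full BFS traversal dequeues each vertex exactly once and examines each directed edge exactly once.
V = 62 (vertex processing cost)
E = 272 (edge examination cost)
Total operations proportional to V + E = 62 + 272 = 334


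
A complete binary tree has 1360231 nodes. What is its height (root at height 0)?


In a complete binary tree, level k holds nodes 2^k .. 2^(k+1)-1 (1-indexed).
Height = floor(log2(n)) = floor(log2(1360231)) = 20
Check: 2^20 = 1048576 <= 1360231 < 2097152 = 2^21


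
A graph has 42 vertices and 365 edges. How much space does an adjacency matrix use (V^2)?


Adjacency matrix: V x V grid of entries
Space = V^2 = 42^2 = 42 * 42 = 1764


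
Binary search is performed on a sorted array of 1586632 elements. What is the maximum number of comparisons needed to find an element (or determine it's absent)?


Binary search halves the search space each comparison:
  Step 1: search space = 1586632 -> 793316
  Step 2: search space = 793316 -> 396658
  Step 3: search space = 396658 -> 198329
  Step 4: search space = 198329 -> 99164
  Step 5: search space = 99164 -> 49582
  Step 6: search space = 49582 -> 24791
  Step 7: search space = 24791 -> 12395
  Step 8: search space = 12395 -> 6197
  Step 9: search space = 6197 -> 3098
  Step 10: search space = 3098 -> 1549
  Step 11: search space = 1549 -> 774
  Step 12: search space = 774 -> 387
  Step 13: search space = 387 -> 193
  Step 14: search space = 193 -> 96
  Step 15: search space = 96 -> 48
  Step 16: search space = 48 -> 24
  Step 17: search space = 24 -> 12
  Step 18: search space = 12 -> 6
  Step 19: search space = 6 -> 3
  Step 20: search space = 3 -> 1
  Step 21: search space = 1 (final check)
Maximum comparisons = floor(log2(1586632)) + 1 = 20 + 1 = 21


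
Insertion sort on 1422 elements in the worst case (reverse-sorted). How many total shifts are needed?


In the worst case (reverse-sorted), each element shifts past all previous:
  Element 1: 1 shifts
  Element 2: 2 shifts
  Element 3: 3 shifts
  Element 4: 4 shifts
  Element 5: 5 shifts
  ...
  Element 1421: 1421 shifts
Total = 1 + 2 + ... + 1421
= 1422*(1422-1)/2 = 1010331


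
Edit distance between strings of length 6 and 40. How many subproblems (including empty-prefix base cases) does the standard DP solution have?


The table includes base cases (empty prefixes).
Rows: (m+1) = 7
Columns: (n+1) = 41
Total = 7 * 41 = 287


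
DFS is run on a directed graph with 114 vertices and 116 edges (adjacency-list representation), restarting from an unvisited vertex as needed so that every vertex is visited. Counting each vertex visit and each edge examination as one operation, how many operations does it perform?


A full DFS traversal processes each vertex exactly once (push/pop on stack).
Each directed edge is examined once.
V = 114, E = 116
V + E = 230


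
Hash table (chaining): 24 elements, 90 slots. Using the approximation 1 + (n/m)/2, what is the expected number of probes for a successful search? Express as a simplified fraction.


Computing expected probes:
alpha = 24/90
= 1 + alpha/2
= 1 + 24/(2*90)
= (2*90 + 24) / (2*90)
= 204/180 = 17/15


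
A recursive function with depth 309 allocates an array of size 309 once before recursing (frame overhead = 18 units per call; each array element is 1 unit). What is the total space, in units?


Array allocation: 309 units (allocated once)
Stack frames: 309 deep * 18 per frame = 5562 units
Total = 309 + 5562 = 5871


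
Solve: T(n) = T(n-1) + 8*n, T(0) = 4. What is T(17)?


Expanding the recurrence:
T(17) = T(16) + 8*17
       = T(15) + 8*16 + 8*17
       ...
       = T(0) + 8*(1 + 2 + ... + 17)
       = 4 + 8 * 17*18/2
       = 4 + 8 * 153
       = 4 + 1224 = 1228


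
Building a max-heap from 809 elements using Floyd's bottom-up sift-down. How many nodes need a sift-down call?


In a heap of 809 elements (0-indexed array):
  Last element index: 808
  Parent of last element: floor((808 - 1) / 2) = 403
  Internal nodes: indices 0 to 403
  Count = floor(809/2) = 404


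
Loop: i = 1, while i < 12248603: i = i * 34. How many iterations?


i multiplies by 34 each step:
i = 1 -> 34 -> 1156 -> 39304 -> 1336336 -> 45435424 (stop)
Iterations = ceil(log_34(12248603)) = 5


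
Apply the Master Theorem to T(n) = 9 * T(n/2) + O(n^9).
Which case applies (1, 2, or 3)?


The Master Theorem: T(n) = a*T(n/b) + O(n^c)
  a = 9, b = 2, c = 9
log_b(a) = log_2(9) ~ 3.17
Compare b^c with a: 2^9 = 512 > 9, so c > log_b(a).
Since c > log_b(a), Case 3 applies.
T(n) = O(n^9)
Master Theorem case = 3


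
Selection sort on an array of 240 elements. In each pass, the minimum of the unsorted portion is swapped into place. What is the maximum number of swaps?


Selection sort performs one swap per pass:
  Pass 1: find min in positions 0 to 239, swap with position 0
  Pass 2: find min in positions 1 to 239, swap with position 1
  Pass 3: find min in positions 2 to 239, swap with position 2
  Pass 4: find min in positions 3 to 239, swap with position 3
  Pass 5: find min in positions 4 to 239, swap with position 4
  ... (234 more passes)
Total passes (and swaps) = n - 1 = 240 - 1 = 239


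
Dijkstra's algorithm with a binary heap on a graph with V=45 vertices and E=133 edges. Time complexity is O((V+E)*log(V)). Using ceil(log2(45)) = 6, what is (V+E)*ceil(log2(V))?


Dijkstra with a binary heap: each vertex is extracted once, each edge may relax once.
Each heap operation costs O(log V).
V + E = 45 + 133 = 178
ceil(log2(45)) = 6 (since 2^5 = 32 < 45 <= 64 = 2^6)
Total heap work = (V+E) * ceil(log2(V)) = 178 * 6 = 1068


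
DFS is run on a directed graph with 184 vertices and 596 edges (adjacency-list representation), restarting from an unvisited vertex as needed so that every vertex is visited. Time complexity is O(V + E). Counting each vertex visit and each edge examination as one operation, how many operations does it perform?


A full DFS traversal processes each vertex exactly once (push/pop on stack).
Each directed edge is examined once.
V = 184, E = 596
V + E = 780


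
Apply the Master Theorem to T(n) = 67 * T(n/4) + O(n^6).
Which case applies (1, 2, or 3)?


The Master Theorem: T(n) = a*T(n/b) + O(n^c)
  a = 67, b = 4, c = 6
log_b(a) = log_4(67) ~ 3.033
Compare b^c with a: 4^6 = 4096 > 67, so c > log_b(a).
Since c > log_b(a), Case 3 applies.
T(n) = O(n^6)
Master Theorem case = 3


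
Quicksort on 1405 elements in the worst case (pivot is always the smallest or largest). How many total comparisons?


In the worst case, each partition step picks the worst pivot:
  Partition 1: 1404 comparisons (n-1 elements to compare)
  Partition 2: 1403 comparisons
  Partition 3: 1402 comparisons
  Partition 4: 1401 comparisons
  Partition 5: 1400 comparisons
  ...
  Last partition: 0 comparisons
Total = (n-1) + (n-2) + ... + 1 + 0 = n*(n-1)/2
= 1405*1404/2 = 986310


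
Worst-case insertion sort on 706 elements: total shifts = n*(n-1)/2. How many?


Sum of shifts = 1 + 2 + 3 + ... + 705
= 706 * 705 / 2
= 497730 / 2
= 248865


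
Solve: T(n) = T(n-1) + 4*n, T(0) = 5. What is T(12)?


Expanding the recurrence:
T(12) = T(11) + 4*12
       = T(10) + 4*11 + 4*12
       ...
       = T(0) + 4*(1 + 2 + ... + 12)
       = 5 + 4 * 12*13/2
       = 5 + 4 * 78
       = 5 + 312 = 317


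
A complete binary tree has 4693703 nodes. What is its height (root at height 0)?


In a complete binary tree, level k holds nodes 2^k .. 2^(k+1)-1 (1-indexed).
Height = floor(log2(n)) = floor(log2(4693703)) = 22
Check: 2^22 = 4194304 <= 4693703 < 8388608 = 2^23


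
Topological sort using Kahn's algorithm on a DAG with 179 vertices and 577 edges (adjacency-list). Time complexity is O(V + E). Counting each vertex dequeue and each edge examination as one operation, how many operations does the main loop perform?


Kahn's algorithm:
  1. Compute in-degrees: O(V + E)
  2. Process queue: each vertex dequeued once (O(V))
     each edge examined once (O(E))
Total = V + E = 179 + 577 = 756


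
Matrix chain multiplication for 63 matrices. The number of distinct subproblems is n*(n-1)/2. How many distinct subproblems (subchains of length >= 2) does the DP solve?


Subproblems are indexed by (i, j) where i < j.
Number of such pairs = n*(n-1)/2
= 63 * 62 / 2
= 1953


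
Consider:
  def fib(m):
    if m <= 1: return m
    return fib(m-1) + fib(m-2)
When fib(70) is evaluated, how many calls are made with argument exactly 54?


Let N(m) = number of times fib(m) is called while evaluating fib(70).
N(70) = 1 (the initial call).
N(69) = 1 (only fib(70) calls it).
For 1 <= m <= 68: fib(m) is called by fib(m+1) and fib(m+2), so
  N(m) = N(m+1) + N(m+2).
fib(0) is called only by fib(2), so N(0) = N(2).
Walk down from m=70:
  N(70)=1, N(69)=1, N(68)=2, N(67)=3, N(66)=5, N(65)=8, N(64)=13, N(63)=21, N(62)=34, N(61)=55, N(60)=89, N(59)=144, N(58)=233, N(57)=377, N(56)=610, N(55)=987, N(54)=1597
N(54) = 1597


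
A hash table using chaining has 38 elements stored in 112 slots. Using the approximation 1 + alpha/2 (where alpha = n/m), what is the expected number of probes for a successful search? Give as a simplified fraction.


Load factor alpha = n/m = 38/112
Expected probes = 1 + alpha/2 = 1 + 38/(2*112)
= 1 + 38/224
= 224/224 + 38/224
= 262/224
Simplify: 131/112


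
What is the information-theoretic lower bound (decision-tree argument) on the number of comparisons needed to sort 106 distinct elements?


A binary decision tree of height h has at most 2^h leaves and needs at least n! of them, so h >= ceil(log2(n!)).
106! is far too large to multiply out, so use Stirling's series:
  ln(n!) ~ n ln n - n + (1/2) ln(2 pi n) + 1/(12n)  (error below 1/(360 n^3), negligible here)
  ln(106) = 4.6634391
  n ln n = 106 * 4.6634391 = 494.3245
  (1/2) ln(2 pi * 106) = (1/2) ln(666.0176) = 3.2507
  1/(12*106) = 0.0008
  ln(106!) ~ 494.3245 - 106 + 3.2507 + 0.0008 = 391.5760
Convert to base 2: log2(106!) = 391.5760 / ln 2 = 391.5760 / 0.69314718 = 564.9248
ceil(564.9248) = 565


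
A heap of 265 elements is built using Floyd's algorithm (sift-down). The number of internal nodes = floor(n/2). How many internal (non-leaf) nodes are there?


Leaf nodes occupy roughly half the array.
Sift-down is called for each internal node, starting from the last one.
Internal nodes = floor(n/2) = floor(265/2) = 132


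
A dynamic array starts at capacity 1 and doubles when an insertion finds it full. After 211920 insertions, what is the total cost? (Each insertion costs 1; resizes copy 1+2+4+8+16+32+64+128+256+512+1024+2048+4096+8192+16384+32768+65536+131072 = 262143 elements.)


Insertion cost: 211920 (one per element)
Resizes occur just before inserting elements 2, 3, 5, 9, ...
Elements copied at each resize: 1 + 2 + 4 + 8 + 16 + 32 + 64 + 128 + 256 + 512 + 1024 + 2048 + 4096 + 8192 + 16384 + 32768 + 65536 + 131072
Sum of copies = 262143 (geometric series: 2^k - 1)
Total = 211920 + 262143 = 474063


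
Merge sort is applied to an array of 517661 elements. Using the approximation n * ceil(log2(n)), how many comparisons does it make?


Merge sort divides the array into halves recursively.
Number of levels = ceil(log2(517661)) = 19
At each level, approximately n = 517661 comparisons are needed for merging.
Total comparisons ~ n * ceil(log2(n)) = 517661 * 19 = 9835559


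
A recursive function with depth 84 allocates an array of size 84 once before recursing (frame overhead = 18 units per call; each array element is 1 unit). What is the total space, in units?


Array allocation: 84 units (allocated once)
Stack frames: 84 deep * 18 per frame = 1512 units
Total = 84 + 1512 = 1596


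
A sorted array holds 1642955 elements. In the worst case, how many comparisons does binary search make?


Halving sequence: 1642955 -> 821477 -> 410738 -> 205369 -> 102684 -> 51342 -> 25671 -> 12835 -> 6417 -> 3208 -> 1604 -> 802 -> 401 -> 200 -> 100 -> 50 -> 25 -> 12 -> 6 -> 3 -> 1
Number of halvings = 20
Max comparisons = 20 + 1 = 21


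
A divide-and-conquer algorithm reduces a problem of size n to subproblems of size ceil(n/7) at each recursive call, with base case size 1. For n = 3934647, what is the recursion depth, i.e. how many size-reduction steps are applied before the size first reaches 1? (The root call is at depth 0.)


Each step divides the size by 7 (rounding up); after k steps the size is ceil(n/7^k), which equals 1 exactly when 7^k >= n.
So the depth is the smallest k with 7^k >= 3934647, i.e. ceil(log_7(3934647)).
7^7 = 823543 < 3934647 <= 5764801 = 7^8
Recursion depth = 8


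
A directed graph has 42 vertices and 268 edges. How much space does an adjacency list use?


Adjacency list: one list head per vertex + one entry per edge
Vertex heads: 42
Edge entries: 268
Total = 42 + 268 = 310


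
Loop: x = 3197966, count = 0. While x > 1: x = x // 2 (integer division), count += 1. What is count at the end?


The variable x halves each step:
x = 3197966 -> 1598983 -> 799491 -> 399745 -> 199872 -> 99936 -> 49968 -> 24984 -> 12492 -> 6246 -> 3123 -> 1561 -> 780 -> 390 -> 195 -> 97 -> 48 -> 24 -> 12 -> 6 -> 3 -> 1
Number of halvings = floor(log2(3197966)) = 21


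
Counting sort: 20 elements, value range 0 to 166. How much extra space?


n = 20 (output array)
k = 167 (count array for 167 distinct values)
Extra space = 20 + 167 = 187


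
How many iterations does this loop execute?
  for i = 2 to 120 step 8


The loop variable i takes values starting at 2 and increments by 8 each iteration.
Sequence: i = 2, 10, 18, 26, 34, 42, 50, 58, 66, ...
The upper bound 120 is inclusive, so the count is floor((last - first) / step) + 1:
floor((120 - 2) / 8) + 1 = floor(118/8) + 1 = 14 + 1 = 15


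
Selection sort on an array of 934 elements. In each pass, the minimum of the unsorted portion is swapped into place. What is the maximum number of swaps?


Selection sort performs one swap per pass:
  Pass 1: find min in positions 0 to 933, swap with position 0
  Pass 2: find min in positions 1 to 933, swap with position 1
  Pass 3: find min in positions 2 to 933, swap with position 2
  Pass 4: find min in positions 3 to 933, swap with position 3
  Pass 5: find min in positions 4 to 933, swap with position 4
  ... (928 more passes)
Total passes (and swaps) = n - 1 = 934 - 1 = 933


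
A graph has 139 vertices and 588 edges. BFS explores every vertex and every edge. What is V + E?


A full BFS traversal dequeues each vertex once and examines each edge once.
Vertex visits: 139
Edge visits: 588
V + E = 139 + 588 = 727


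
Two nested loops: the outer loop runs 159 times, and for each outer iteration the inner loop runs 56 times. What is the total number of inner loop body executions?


Outer loop: 159 iterations
Inner loop: 56 iterations per outer iteration
Total = 159 * 56 = 8904


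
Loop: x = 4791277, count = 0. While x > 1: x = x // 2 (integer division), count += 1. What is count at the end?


The variable x halves each step:
x = 4791277 -> 2395638 -> 1197819 -> 598909 -> 299454 -> 149727 -> 74863 -> 37431 -> 18715 -> 9357 -> 4678 -> 2339 -> 1169 -> 584 -> 292 -> 146 -> 73 -> 36 -> 18 -> 9 -> 4 -> 2 -> 1
Number of halvings = floor(log2(4791277)) = 22


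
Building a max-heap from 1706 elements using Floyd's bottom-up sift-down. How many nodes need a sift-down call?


In a heap of 1706 elements (0-indexed array):
  Last element index: 1705
  Parent of last element: floor((1705 - 1) / 2) = 852
  Internal nodes: indices 0 to 852
  Count = floor(1706/2) = 853


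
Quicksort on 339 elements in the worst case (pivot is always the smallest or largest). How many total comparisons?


In the worst case, each partition step picks the worst pivot:
  Partition 1: 338 comparisons (n-1 elements to compare)
  Partition 2: 337 comparisons
  Partition 3: 336 comparisons
  Partition 4: 335 comparisons
  Partition 5: 334 comparisons
  ...
  Last partition: 0 comparisons
Total = (n-1) + (n-2) + ... + 1 + 0 = n*(n-1)/2
= 339*338/2 = 57291


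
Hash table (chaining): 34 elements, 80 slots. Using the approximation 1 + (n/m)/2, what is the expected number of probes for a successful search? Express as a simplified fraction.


Computing expected probes:
alpha = 34/80
= 1 + alpha/2
= 1 + 34/(2*80)
= (2*80 + 34) / (2*80)
= 194/160 = 97/80


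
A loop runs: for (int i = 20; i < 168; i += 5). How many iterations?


Loop starts at i = 20, increments by 5, stops when i >= 168.
Number of iterations = ceil((168 - 20) / 5)
= ceil(148 / 5)
= 30


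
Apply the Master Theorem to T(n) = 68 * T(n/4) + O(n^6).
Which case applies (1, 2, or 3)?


The Master Theorem: T(n) = a*T(n/b) + O(n^c)
  a = 68, b = 4, c = 6
log_b(a) = log_4(68) ~ 3.044
Compare b^c with a: 4^6 = 4096 > 68, so c > log_b(a).
Since c > log_b(a), Case 3 applies.
T(n) = O(n^6)
Master Theorem case = 3


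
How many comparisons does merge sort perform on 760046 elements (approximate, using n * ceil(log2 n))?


Recursion depth: ceil(log2(760046)) = 20
Each recursion level merges n = 760046 elements
Total = 760046 * 20 = 15200920


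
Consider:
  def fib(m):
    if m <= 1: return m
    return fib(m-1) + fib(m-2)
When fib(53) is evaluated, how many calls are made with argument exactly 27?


Let N(m) = number of times fib(m) is called while evaluating fib(53).
N(53) = 1 (the initial call).
N(52) = 1 (only fib(53) calls it).
For 1 <= m <= 51: fib(m) is called by fib(m+1) and fib(m+2), so
  N(m) = N(m+1) + N(m+2).
fib(0) is called only by fib(2), so N(0) = N(2).
Walk down from m=53:
  N(53)=1, N(52)=1, N(51)=2, N(50)=3, N(49)=5, N(48)=8, N(47)=13, N(46)=21, N(45)=34, N(44)=55, N(43)=89, N(42)=144, N(41)=233, N(40)=377, N(39)=610, N(38)=987, N(37)=1597, N(36)=2584, N(35)=4181, N(34)=6765, N(33)=10946, N(32)=17711, N(31)=28657, N(30)=46368, N(29)=75025, N(28)=121393, N(27)=196418
N(27) = 196418


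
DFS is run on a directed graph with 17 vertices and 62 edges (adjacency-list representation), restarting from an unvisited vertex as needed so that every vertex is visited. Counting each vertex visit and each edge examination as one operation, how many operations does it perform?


A full DFS traversal processes each vertex exactly once (push/pop on stack).
Each directed edge is examined once.
V = 17, E = 62
V + E = 79


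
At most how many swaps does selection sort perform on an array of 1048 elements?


Each of the 1047 passes places one element in its final position.
Pass 1: swap minimum into position 0
Pass 2: swap minimum of remaining into position 1
...
Pass 1047: last two elements, one swap
Maximum swaps = 1048 - 1 = 1047


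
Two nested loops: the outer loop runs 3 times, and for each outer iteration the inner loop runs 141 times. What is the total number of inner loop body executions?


Outer loop: 3 iterations
Inner loop: 141 iterations per outer iteration
Total = 3 * 141 = 423


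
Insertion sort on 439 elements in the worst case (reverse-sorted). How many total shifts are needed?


In the worst case (reverse-sorted), each element shifts past all previous:
  Element 1: 1 shifts
  Element 2: 2 shifts
  Element 3: 3 shifts
  Element 4: 4 shifts
  Element 5: 5 shifts
  ...
  Element 438: 438 shifts
Total = 1 + 2 + ... + 438
= 439*(439-1)/2 = 96141


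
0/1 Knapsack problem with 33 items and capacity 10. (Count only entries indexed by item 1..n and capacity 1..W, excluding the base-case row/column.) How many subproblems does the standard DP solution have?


The DP table is indexed by (item, capacity).
Rows: 33 items
Columns: 10 capacity values (1 to W)
Total subproblems = 33 * 10 = 330


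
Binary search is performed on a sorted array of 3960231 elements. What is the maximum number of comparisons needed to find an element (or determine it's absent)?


Binary search halves the search space each comparison:
  Step 1: search space = 3960231 -> 1980115
  Step 2: search space = 1980115 -> 990057
  Step 3: search space = 990057 -> 495028
  Step 4: search space = 495028 -> 247514
  Step 5: search space = 247514 -> 123757
  Step 6: search space = 123757 -> 61878
  Step 7: search space = 61878 -> 30939
  Step 8: search space = 30939 -> 15469
  Step 9: search space = 15469 -> 7734
  Step 10: search space = 7734 -> 3867
  Step 11: search space = 3867 -> 1933
  Step 12: search space = 1933 -> 966
  Step 13: search space = 966 -> 483
  Step 14: search space = 483 -> 241
  Step 15: search space = 241 -> 120
  Step 16: search space = 120 -> 60
  Step 17: search space = 60 -> 30
  Step 18: search space = 30 -> 15
  Step 19: search space = 15 -> 7
  Step 20: search space = 7 -> 3
  Step 21: search space = 3 -> 1
  Step 22: search space = 1 (final check)
Maximum comparisons = floor(log2(3960231)) + 1 = 21 + 1 = 22


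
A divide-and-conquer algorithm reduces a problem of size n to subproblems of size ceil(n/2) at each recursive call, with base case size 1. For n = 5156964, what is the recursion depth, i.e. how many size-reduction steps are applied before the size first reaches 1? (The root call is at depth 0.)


Each step divides the size by 2 (rounding up); after k steps the size is ceil(n/2^k), which equals 1 exactly when 2^k >= n.
So the depth is the smallest k with 2^k >= 5156964, i.e. ceil(log_2(5156964)).
2^22 = 4194304 < 5156964 <= 8388608 = 2^23
Recursion depth = 23


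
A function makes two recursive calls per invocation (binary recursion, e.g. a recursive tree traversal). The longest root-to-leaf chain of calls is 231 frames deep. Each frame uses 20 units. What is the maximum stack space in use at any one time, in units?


Binary recursion: the two calls run one after the other, so only one root-to-leaf chain of frames is on the stack at a time.
Maximum depth (longest chain) = 231 frames
Each frame = 20 units
Max stack space = 231 * 20 = 4620


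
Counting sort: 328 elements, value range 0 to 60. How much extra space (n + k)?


n = 328 (output array)
k = 61 (count array for 61 distinct values)
Extra space = 328 + 61 = 389


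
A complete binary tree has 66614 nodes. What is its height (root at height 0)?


In a complete binary tree, level k holds nodes 2^k .. 2^(k+1)-1 (1-indexed).
Height = floor(log2(n)) = floor(log2(66614)) = 16
Check: 2^16 = 65536 <= 66614 < 131072 = 2^17


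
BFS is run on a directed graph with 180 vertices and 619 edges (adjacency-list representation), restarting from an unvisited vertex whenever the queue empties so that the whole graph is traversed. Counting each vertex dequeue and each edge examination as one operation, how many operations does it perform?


A full BFS traversal dequeues each vertex exactly once and examines each directed edge exactly once.
V = 180 (vertex processing cost)
E = 619 (edge examination cost)
Total operations proportional to V + E = 180 + 619 = 799


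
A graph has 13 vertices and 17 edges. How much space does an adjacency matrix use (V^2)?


Adjacency matrix: V x V grid of entries
Space = V^2 = 13^2 = 13 * 13 = 169


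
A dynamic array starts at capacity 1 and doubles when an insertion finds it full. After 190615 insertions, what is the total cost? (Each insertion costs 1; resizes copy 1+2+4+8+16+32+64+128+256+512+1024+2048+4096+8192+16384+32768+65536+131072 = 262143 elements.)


Insertion cost: 190615 (one per element)
Resizes occur just before inserting elements 2, 3, 5, 9, ...
Elements copied at each resize: 1 + 2 + 4 + 8 + 16 + 32 + 64 + 128 + 256 + 512 + 1024 + 2048 + 4096 + 8192 + 16384 + 32768 + 65536 + 131072
Sum of copies = 262143 (geometric series: 2^k - 1)
Total = 190615 + 262143 = 452758


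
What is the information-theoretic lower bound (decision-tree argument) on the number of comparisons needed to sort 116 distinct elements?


A binary decision tree of height h has at most 2^h leaves and needs at least n! of them, so h >= ceil(log2(n!)).
116! is far too large to multiply out, so use Stirling's series:
  ln(n!) ~ n ln n - n + (1/2) ln(2 pi n) + 1/(12n)  (error below 1/(360 n^3), negligible here)
  ln(116) = 4.7535902
  n ln n = 116 * 4.7535902 = 551.4165
  (1/2) ln(2 pi * 116) = (1/2) ln(728.8495) = 3.2957
  1/(12*116) = 0.0007
  ln(116!) ~ 551.4165 - 116 + 3.2957 + 0.0007 = 438.7129
Convert to base 2: log2(116!) = 438.7129 / ln 2 = 438.7129 / 0.69314718 = 632.9289
ceil(632.9289) = 633


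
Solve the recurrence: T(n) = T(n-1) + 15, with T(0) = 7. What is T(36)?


Unrolling the recurrence:
T(36) = T(35) + 15
       = T(34) + 15 + 15
       = T(33) + 15*3
       ...
       = T(0) + 15*36
       = 7 + 540 = 547


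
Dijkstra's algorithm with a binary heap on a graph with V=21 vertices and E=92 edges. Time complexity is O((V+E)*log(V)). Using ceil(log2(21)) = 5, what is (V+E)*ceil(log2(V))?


Dijkstra with a binary heap: each vertex is extracted once, each edge may relax once.
Each heap operation costs O(log V).
V + E = 21 + 92 = 113
ceil(log2(21)) = 5 (since 2^4 = 16 < 21 <= 32 = 2^5)
Total heap work = (V+E) * ceil(log2(V)) = 113 * 5 = 565


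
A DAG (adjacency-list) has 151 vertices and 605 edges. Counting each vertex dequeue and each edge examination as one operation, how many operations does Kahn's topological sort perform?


V = 151 (vertex processing)
E = 605 (edge processing)
V + E = 151 + 605 = 756


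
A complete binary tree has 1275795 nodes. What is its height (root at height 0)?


In a complete binary tree, level k holds nodes 2^k .. 2^(k+1)-1 (1-indexed).
Height = floor(log2(n)) = floor(log2(1275795)) = 20
Check: 2^20 = 1048576 <= 1275795 < 2097152 = 2^21


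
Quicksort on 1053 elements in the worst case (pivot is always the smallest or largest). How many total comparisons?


In the worst case, each partition step picks the worst pivot:
  Partition 1: 1052 comparisons (n-1 elements to compare)
  Partition 2: 1051 comparisons
  Partition 3: 1050 comparisons
  Partition 4: 1049 comparisons
  Partition 5: 1048 comparisons
  ...
  Last partition: 0 comparisons
Total = (n-1) + (n-2) + ... + 1 + 0 = n*(n-1)/2
= 1053*1052/2 = 553878


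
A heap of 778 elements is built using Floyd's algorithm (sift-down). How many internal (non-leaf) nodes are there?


Leaf nodes occupy roughly half the array.
Sift-down is called for each internal node, starting from the last one.
Internal nodes = floor(n/2) = floor(778/2) = 389


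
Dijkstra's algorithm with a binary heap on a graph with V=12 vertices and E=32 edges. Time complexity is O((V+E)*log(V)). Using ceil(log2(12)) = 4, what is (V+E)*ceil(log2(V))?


Dijkstra with a binary heap: each vertex is extracted once, each edge may relax once.
Each heap operation costs O(log V).
V + E = 12 + 32 = 44
ceil(log2(12)) = 4 (since 2^3 = 8 < 12 <= 16 = 2^4)
Total heap work = (V+E) * ceil(log2(V)) = 44 * 4 = 176


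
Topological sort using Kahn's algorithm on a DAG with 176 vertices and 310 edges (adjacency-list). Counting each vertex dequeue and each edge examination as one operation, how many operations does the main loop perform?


Kahn's algorithm:
  1. Compute in-degrees: O(V + E)
  2. Process queue: each vertex dequeued once (O(V))
     each edge examined once (O(E))
Total = V + E = 176 + 310 = 486


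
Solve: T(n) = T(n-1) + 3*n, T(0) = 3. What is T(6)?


Expanding the recurrence:
T(6) = T(5) + 3*6
       = T(4) + 3*5 + 3*6
       ...
       = T(0) + 3*(1 + 2 + ... + 6)
       = 3 + 3 * 6*7/2
       = 3 + 3 * 21
       = 3 + 63 = 66


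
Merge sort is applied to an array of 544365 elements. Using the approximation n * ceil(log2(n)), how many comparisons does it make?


Merge sort divides the array into halves recursively.
Number of levels = ceil(log2(544365)) = 20
At each level, approximately n = 544365 comparisons are needed for merging.
Total comparisons ~ n * ceil(log2(n)) = 544365 * 20 = 10887300


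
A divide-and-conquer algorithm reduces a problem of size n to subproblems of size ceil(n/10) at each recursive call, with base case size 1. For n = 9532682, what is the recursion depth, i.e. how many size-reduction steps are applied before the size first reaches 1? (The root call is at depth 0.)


Each step divides the size by 10 (rounding up); after k steps the size is ceil(n/10^k), which equals 1 exactly when 10^k >= n.
So the depth is the smallest k with 10^k >= 9532682, i.e. ceil(log_10(9532682)).
10^6 = 1000000 < 9532682 <= 10000000 = 10^7
Recursion depth = 7


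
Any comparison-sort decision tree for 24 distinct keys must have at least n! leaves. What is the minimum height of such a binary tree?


A binary decision tree of height h has at most 2^h leaves and needs at least n! of them, so h >= ceil(log2(n!)).
Compute 24! as a running product:
  x2 = 2, x3 = 6, x4 = 24, x5 = 120
  x6 = 720, x7 = 5040, x8 = 40320, x9 = 362880
  x10 = 3628800, x11 = 39916800, x12 = 479001600, x13 = 6227020800
  x14 = 87178291200, x15 = 1307674368000, x16 = 20922789888000, x17 = 355687428096000
  x18 = 6402373705728000, x19 = 121645100408832000, x20 = 2432902008176640000, x21 = 51090942171709440000
  x22 = 1124000727777607680000, x23 = 25852016738884976640000, x24 = 620448401733239439360000
24! = 620448401733239439360000
Bracket between powers of 2:
  2^79 = 604462909807314587353088 < 620448401733239439360000 <= 1208925819614629174706176 = 2^80
So ceil(log2(24!)) = 80
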